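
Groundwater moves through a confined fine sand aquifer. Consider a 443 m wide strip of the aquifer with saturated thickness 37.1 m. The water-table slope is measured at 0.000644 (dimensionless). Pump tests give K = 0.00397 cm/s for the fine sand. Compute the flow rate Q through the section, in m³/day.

36.3

Convert K: 0.00397 cm/s × 864 = 3.430 m/day.
Cross-sectional area A = 443 × 37.1 = 16435 m².
Hydraulic gradient i = 0.000644.
Darcy's law: Q = K · A · i = 3.430 × 16435 × 0.0006440 = 36.31 m³/day.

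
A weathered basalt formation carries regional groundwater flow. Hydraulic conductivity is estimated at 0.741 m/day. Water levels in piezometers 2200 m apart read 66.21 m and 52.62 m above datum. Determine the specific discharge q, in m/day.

0.00458

Hydraulic gradient i = (66.21 − 52.62) / 2200 = 13.59 / 2200 = 0.006177.
Specific discharge q = K · i = 0.7410 × 0.006177 = 0.004577 m/day.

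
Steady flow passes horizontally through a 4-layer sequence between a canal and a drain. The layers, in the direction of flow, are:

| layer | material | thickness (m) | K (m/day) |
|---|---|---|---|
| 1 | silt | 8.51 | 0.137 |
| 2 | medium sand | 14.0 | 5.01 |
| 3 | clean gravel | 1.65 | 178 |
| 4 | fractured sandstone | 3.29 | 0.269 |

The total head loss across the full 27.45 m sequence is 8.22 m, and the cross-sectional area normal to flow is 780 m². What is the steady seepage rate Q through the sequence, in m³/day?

83.1

Flow is perpendicular to layering, so the layers act in series and the equivalent K is the thickness-weighted harmonic mean.
Total thickness L = 8.51 + 14.0 + 1.65 + 3.29 = 27.45 m.
Σ(b_i/K_i) = 8.51/0.137 + 14.0/5.01 + 1.65/178 + 3.29/0.269 = 77.15 d.
K_eq = L / Σ(b_i/K_i) = 27.45 / 77.15 = 0.3558 m/day.
Q = K_eq · A · (Δh/L) = 0.3558 × 780 × (8.22/27.45) = 83.10 m³/day.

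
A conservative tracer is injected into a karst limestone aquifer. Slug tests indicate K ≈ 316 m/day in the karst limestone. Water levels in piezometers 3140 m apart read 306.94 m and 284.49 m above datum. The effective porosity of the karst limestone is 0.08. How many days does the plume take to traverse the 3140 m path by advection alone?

111

Hydraulic gradient i = (306.94 − 284.49) / 3140 = 22.45 / 3140 = 0.007150.
Darcy flux q = K · i = 316.0 × 0.007150 = 2.259 m/day.
Seepage velocity v = q / n_e = 2.259 / 0.08 = 28.24 m/day.
Travel time t = L / v = 3140 / 28.24 = 111.2 days.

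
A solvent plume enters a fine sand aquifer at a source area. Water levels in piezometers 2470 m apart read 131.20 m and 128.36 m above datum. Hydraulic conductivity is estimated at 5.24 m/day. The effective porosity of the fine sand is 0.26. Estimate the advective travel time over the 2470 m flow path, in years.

292

Hydraulic gradient i = (131.20 − 128.36) / 2470 = 2.84 / 2470 = 0.001150.
Darcy flux q = K · i = 5.240 × 0.001150 = 0.006025 m/day.
Seepage velocity v = q / n_e = 0.006025 / 0.26 = 0.02317 m/day.
Travel time t = L / v = 2470 / 0.02317 = 1.066e+05 days = 291.8 years.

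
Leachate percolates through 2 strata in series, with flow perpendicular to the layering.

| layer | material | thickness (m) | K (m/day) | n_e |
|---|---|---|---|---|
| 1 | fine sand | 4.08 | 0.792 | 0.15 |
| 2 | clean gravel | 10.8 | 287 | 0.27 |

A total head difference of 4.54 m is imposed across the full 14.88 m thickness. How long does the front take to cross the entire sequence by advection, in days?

With flow normal to the layers, continuity requires the same specific discharge q through every layer.
Σ(b_i/K_i) = 4.08/0.792 + 10.8/287 = 5.189 d.
q = Δh / Σ(b_i/K_i) = 4.54 / 5.189 = 0.8749 m/day.
In each layer the seepage velocity is v_i = q/n_i, so the layer transit time is t_i = b_i·n_i / q:
  layer 1 (fine sand): t_1 = 4.08 × 0.15 / 0.8749 = 0.6995 d
  layer 2 (clean gravel): t_2 = 10.8 × 0.27 / 0.8749 = 3.333 d
Total t = Σ t_i = 4.032 days.

4.03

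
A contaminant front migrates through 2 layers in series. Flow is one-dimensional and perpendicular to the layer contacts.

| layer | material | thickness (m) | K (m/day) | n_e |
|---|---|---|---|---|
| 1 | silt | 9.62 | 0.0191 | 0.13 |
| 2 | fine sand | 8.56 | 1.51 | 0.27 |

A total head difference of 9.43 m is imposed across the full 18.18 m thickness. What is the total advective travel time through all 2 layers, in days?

With flow normal to the layers, continuity requires the same specific discharge q through every layer.
Σ(b_i/K_i) = 9.62/0.0191 + 8.56/1.51 = 509.3 d.
q = Δh / Σ(b_i/K_i) = 9.43 / 509.3 = 0.01851 m/day.
In each layer the seepage velocity is v_i = q/n_i, so the layer transit time is t_i = b_i·n_i / q:
  layer 1 (silt): t_1 = 9.62 × 0.13 / 0.01851 = 67.55 d
  layer 2 (fine sand): t_2 = 8.56 × 0.27 / 0.01851 = 124.8 d
Total t = Σ t_i = 192.4 days.

192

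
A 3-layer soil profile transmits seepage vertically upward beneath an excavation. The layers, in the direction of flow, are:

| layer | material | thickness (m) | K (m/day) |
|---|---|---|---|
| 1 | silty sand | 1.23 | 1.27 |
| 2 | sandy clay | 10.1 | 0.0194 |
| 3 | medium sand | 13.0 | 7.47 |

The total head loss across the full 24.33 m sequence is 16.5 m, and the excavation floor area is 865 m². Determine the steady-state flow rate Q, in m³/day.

Flow is perpendicular to layering, so the layers act in series and the equivalent K is the thickness-weighted harmonic mean.
Total thickness L = 1.23 + 10.1 + 13.0 = 24.33 m.
Σ(b_i/K_i) = 1.23/1.27 + 10.1/0.0194 + 13.0/7.47 = 523.3 d.
K_eq = L / Σ(b_i/K_i) = 24.33 / 523.3 = 0.04649 m/day.
Q = K_eq · A · (Δh/L) = 0.04649 × 865 × (16.5/24.33) = 27.27 m³/day.

27.3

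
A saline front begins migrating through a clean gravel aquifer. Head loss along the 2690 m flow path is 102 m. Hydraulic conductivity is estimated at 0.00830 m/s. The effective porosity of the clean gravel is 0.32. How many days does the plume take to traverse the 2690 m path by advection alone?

Convert K: 0.00830 m/s × 86400 = 717.1 m/day.
Hydraulic gradient i = Δh / L = 102 / 2690 = 0.03792.
Darcy flux q = K · i = 717.1 × 0.03792 = 27.19 m/day.
Seepage velocity v = q / n_e = 27.19 / 0.32 = 84.97 m/day.
Travel time t = L / v = 2690 / 84.97 = 31.66 days.

31.7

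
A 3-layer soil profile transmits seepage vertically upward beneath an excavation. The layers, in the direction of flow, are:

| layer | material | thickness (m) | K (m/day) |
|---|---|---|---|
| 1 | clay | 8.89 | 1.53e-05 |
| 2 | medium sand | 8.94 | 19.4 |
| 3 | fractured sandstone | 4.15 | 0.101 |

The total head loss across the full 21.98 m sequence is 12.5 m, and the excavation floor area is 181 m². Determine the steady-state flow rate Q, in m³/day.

Flow is perpendicular to layering, so the layers act in series and the equivalent K is the thickness-weighted harmonic mean.
Total thickness L = 8.89 + 8.94 + 4.15 = 21.98 m.
Σ(b_i/K_i) = 8.89/1.53e-05 + 8.94/19.4 + 4.15/0.101 = 5.811e+05 d.
K_eq = L / Σ(b_i/K_i) = 21.98 / 5.811e+05 = 3.783e-05 m/day.
Q = K_eq · A · (Δh/L) = 3.783e-05 × 181 × (12.5/21.98) = 0.003894 m³/day.

0.00389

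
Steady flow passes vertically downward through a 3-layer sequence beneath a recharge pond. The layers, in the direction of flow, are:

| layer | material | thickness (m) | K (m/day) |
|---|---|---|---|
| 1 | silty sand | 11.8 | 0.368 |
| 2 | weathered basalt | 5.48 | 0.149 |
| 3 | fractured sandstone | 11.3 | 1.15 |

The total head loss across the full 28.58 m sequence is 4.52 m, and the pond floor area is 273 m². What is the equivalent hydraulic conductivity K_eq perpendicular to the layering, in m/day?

0.363

Flow is perpendicular to layering, so the layers act in series and the equivalent K is the thickness-weighted harmonic mean.
Total thickness L = 11.8 + 5.48 + 11.3 = 28.58 m.
Σ(b_i/K_i) = 11.8/0.368 + 5.48/0.149 + 11.3/1.15 = 78.67 d.
K_eq = L / Σ(b_i/K_i) = 28.58 / 78.67 = 0.3633 m/day.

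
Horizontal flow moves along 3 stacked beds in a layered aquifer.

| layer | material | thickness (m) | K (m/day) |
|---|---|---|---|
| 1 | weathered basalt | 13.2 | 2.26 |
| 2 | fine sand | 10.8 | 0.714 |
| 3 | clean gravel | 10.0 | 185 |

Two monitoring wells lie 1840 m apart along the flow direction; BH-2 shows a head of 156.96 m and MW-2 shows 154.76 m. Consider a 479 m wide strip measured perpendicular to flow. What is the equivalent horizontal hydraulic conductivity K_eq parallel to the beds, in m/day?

55.5

Flow is parallel to layering, so each bed carries its own Darcy discharge and the transmissivities add.
Σ(K_i·b_i) = 2.26×13.2 + 0.714×10.8 + 185×10.0 = 1888 m²/day.
Total thickness b = 34.00 m, so K_eq = Σ(K_i·b_i)/b = 55.52 m/day.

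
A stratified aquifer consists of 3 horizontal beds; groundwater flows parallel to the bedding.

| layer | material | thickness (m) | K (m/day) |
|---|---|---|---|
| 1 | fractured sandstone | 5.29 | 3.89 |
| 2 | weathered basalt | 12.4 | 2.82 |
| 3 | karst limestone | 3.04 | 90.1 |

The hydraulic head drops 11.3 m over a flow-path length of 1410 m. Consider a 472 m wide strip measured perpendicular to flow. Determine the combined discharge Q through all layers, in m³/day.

Flow is parallel to layering, so each bed carries its own Darcy discharge and the transmissivities add.
Σ(K_i·b_i) = 3.89×5.29 + 2.82×12.4 + 90.1×3.04 = 329.5 m²/day.
Hydraulic gradient i = Δh / L = 11.3 / 1410 = 0.008014.
Q = Σ(K_i·b_i) · W · i = 329.5 × 472 × 0.008014 = 1246 m³/day.

1250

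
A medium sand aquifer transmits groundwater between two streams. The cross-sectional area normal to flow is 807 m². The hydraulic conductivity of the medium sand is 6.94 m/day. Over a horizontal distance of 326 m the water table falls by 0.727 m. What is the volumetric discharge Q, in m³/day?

12.5

Hydraulic gradient i = Δh / L = 0.727 / 326 = 0.002230.
Darcy's law: Q = K · A · i = 6.940 × 807.0 × 0.002230 = 12.49 m³/day.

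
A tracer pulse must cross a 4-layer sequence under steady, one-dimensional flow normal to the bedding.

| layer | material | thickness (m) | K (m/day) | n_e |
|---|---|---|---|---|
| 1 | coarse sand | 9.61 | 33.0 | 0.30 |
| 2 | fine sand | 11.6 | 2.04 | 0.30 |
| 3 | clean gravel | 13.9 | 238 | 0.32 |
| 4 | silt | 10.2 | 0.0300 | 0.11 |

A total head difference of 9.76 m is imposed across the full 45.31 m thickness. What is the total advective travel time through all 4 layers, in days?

With flow normal to the layers, continuity requires the same specific discharge q through every layer.
Σ(b_i/K_i) = 9.61/33.0 + 11.6/2.04 + 13.9/238 + 10.2/0.0300 = 346.0 d.
q = Δh / Σ(b_i/K_i) = 9.76 / 346.0 = 0.02821 m/day.
In each layer the seepage velocity is v_i = q/n_i, so the layer transit time is t_i = b_i·n_i / q:
  layer 1 (coarse sand): t_1 = 9.61 × 0.30 / 0.02821 = 102.2 d
  layer 2 (fine sand): t_2 = 11.6 × 0.30 / 0.02821 = 123.4 d
  layer 3 (clean gravel): t_3 = 13.9 × 0.32 / 0.02821 = 157.7 d
  layer 4 (silt): t_4 = 10.2 × 0.11 / 0.02821 = 39.78 d
Total t = Σ t_i = 423.1 days.

423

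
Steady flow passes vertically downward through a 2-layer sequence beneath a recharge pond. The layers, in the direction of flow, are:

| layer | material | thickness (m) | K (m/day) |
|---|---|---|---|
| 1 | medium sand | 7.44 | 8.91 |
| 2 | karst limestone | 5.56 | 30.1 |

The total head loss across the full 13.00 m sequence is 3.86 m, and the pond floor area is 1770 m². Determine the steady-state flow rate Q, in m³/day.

6700

Flow is perpendicular to layering, so the layers act in series and the equivalent K is the thickness-weighted harmonic mean.
Total thickness L = 7.44 + 5.56 = 13.00 m.
Σ(b_i/K_i) = 7.44/8.91 + 5.56/30.1 = 1.020 d.
K_eq = L / Σ(b_i/K_i) = 13.00 / 1.020 = 12.75 m/day.
Q = K_eq · A · (Δh/L) = 12.75 × 1770 × (3.86/13.00) = 6700 m³/day.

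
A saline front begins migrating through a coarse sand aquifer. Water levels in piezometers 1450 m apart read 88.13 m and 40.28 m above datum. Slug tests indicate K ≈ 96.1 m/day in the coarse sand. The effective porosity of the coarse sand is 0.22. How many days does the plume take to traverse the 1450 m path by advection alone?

101

Hydraulic gradient i = (88.13 − 40.28) / 1450 = 47.85 / 1450 = 0.03300.
Darcy flux q = K · i = 96.10 × 0.03300 = 3.171 m/day.
Seepage velocity v = q / n_e = 3.171 / 0.22 = 14.41 m/day.
Travel time t = L / v = 1450 / 14.41 = 100.6 days.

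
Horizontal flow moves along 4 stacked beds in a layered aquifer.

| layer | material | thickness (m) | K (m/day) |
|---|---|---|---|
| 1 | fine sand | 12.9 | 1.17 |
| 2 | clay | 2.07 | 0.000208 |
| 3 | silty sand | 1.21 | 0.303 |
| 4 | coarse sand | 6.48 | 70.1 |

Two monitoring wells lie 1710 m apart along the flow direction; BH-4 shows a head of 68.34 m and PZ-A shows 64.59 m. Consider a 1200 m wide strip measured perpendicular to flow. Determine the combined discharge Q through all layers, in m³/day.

1240

Flow is parallel to layering, so each bed carries its own Darcy discharge and the transmissivities add.
Σ(K_i·b_i) = 1.17×12.9 + 0.000208×2.07 + 0.303×1.21 + 70.1×6.48 = 469.7 m²/day.
Hydraulic gradient i = (68.34 − 64.59) / 1710 = 3.75 / 1710 = 0.002193.
Q = Σ(K_i·b_i) · W · i = 469.7 × 1200 × 0.002193 = 1236 m³/day.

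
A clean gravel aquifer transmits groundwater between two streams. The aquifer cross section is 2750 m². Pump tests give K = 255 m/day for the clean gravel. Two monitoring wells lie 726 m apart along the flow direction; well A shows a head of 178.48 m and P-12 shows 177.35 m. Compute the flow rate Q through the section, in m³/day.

1090

Hydraulic gradient i = (178.48 − 177.35) / 726 = 1.13 / 726 = 0.001556.
Darcy's law: Q = K · A · i = 255.0 × 2750 × 0.001556 = 1091 m³/day.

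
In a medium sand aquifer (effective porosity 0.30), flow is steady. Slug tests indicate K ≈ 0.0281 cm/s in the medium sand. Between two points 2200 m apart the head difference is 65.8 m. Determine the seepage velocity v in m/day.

Convert K: 0.0281 cm/s × 864 = 24.28 m/day.
Hydraulic gradient i = Δh / L = 65.8 / 2200 = 0.02991.
Darcy flux q = K · i = 24.28 × 0.02991 = 0.7261 m/day.
Seepage velocity v = q / n_e = 0.7261 / 0.30 = 2.420 m/day.

2.42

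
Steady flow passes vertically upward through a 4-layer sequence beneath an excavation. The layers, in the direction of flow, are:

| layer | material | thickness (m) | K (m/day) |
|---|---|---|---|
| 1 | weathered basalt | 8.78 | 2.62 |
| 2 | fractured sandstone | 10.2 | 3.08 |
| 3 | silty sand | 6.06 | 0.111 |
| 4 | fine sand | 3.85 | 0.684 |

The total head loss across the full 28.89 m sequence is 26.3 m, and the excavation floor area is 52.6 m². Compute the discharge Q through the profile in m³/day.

20.7

Flow is perpendicular to layering, so the layers act in series and the equivalent K is the thickness-weighted harmonic mean.
Total thickness L = 8.78 + 10.2 + 6.06 + 3.85 = 28.89 m.
Σ(b_i/K_i) = 8.78/2.62 + 10.2/3.08 + 6.06/0.111 + 3.85/0.684 = 66.89 d.
K_eq = L / Σ(b_i/K_i) = 28.89 / 66.89 = 0.4319 m/day.
Q = K_eq · A · (Δh/L) = 0.4319 × 52.6 × (26.3/28.89) = 20.68 m³/day.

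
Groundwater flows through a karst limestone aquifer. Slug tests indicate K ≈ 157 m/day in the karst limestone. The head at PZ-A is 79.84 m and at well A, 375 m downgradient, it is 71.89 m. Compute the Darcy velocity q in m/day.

3.33

Hydraulic gradient i = (79.84 − 71.89) / 375 = 7.95 / 375 = 0.02120.
Specific discharge q = K · i = 157.0 × 0.02120 = 3.328 m/day.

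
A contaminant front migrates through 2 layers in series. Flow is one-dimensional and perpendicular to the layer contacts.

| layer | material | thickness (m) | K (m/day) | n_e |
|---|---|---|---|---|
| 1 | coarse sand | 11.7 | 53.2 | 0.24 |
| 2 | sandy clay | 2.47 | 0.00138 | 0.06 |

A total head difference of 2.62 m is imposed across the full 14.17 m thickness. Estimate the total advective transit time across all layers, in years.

With flow normal to the layers, continuity requires the same specific discharge q through every layer.
Σ(b_i/K_i) = 11.7/53.2 + 2.47/0.00138 = 1790 d.
q = Δh / Σ(b_i/K_i) = 2.62 / 1790 = 0.001464 m/day.
In each layer the seepage velocity is v_i = q/n_i, so the layer transit time is t_i = b_i·n_i / q:
  layer 1 (coarse sand): t_1 = 11.7 × 0.24 / 0.001464 = 1919 d
  layer 2 (sandy clay): t_2 = 2.47 × 0.06 / 0.001464 = 101.3 d
Total t = Σ t_i = 2020 days = 5.530 years.

5.53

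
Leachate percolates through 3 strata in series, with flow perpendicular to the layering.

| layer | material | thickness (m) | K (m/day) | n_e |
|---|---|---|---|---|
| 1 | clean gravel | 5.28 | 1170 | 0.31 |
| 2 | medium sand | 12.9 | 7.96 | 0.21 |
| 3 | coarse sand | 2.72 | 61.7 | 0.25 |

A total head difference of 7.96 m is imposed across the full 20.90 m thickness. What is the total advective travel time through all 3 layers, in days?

With flow normal to the layers, continuity requires the same specific discharge q through every layer.
Σ(b_i/K_i) = 5.28/1170 + 12.9/7.96 + 2.72/61.7 = 1.669 d.
q = Δh / Σ(b_i/K_i) = 7.96 / 1.669 = 4.769 m/day.
In each layer the seepage velocity is v_i = q/n_i, so the layer transit time is t_i = b_i·n_i / q:
  layer 1 (clean gravel): t_1 = 5.28 × 0.31 / 4.769 = 0.3432 d
  layer 2 (medium sand): t_2 = 12.9 × 0.21 / 4.769 = 0.5681 d
  layer 3 (coarse sand): t_3 = 2.72 × 0.25 / 4.769 = 0.1426 d
Total t = Σ t_i = 1.054 days.

1.05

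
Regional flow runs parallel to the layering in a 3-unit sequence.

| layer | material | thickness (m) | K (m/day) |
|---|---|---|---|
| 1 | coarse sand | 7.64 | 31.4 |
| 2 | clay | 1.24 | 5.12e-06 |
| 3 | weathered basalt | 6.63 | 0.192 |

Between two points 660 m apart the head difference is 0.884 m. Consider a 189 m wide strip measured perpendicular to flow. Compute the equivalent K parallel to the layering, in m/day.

15.5

Flow is parallel to layering, so each bed carries its own Darcy discharge and the transmissivities add.
Σ(K_i·b_i) = 31.4×7.64 + 5.12e-06×1.24 + 0.192×6.63 = 241.2 m²/day.
Total thickness b = 15.51 m, so K_eq = Σ(K_i·b_i)/b = 15.55 m/day.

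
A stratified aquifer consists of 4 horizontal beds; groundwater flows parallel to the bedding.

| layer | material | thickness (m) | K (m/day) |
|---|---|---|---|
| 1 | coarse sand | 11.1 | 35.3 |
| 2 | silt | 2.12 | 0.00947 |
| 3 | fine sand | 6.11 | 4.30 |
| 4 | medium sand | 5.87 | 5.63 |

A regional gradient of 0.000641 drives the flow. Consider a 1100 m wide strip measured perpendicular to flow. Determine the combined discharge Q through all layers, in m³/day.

318

Flow is parallel to layering, so each bed carries its own Darcy discharge and the transmissivities add.
Σ(K_i·b_i) = 35.3×11.1 + 0.00947×2.12 + 4.30×6.11 + 5.63×5.87 = 451.2 m²/day.
Hydraulic gradient i = 0.000641.
Q = Σ(K_i·b_i) · W · i = 451.2 × 1100 × 0.0006410 = 318.1 m³/day.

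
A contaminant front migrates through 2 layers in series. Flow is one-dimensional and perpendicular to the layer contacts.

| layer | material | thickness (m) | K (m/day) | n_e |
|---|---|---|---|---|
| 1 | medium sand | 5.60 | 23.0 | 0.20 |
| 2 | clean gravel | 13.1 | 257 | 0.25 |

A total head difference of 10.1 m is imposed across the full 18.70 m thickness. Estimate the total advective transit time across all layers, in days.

0.128

With flow normal to the layers, continuity requires the same specific discharge q through every layer.
Σ(b_i/K_i) = 5.60/23.0 + 13.1/257 = 0.2945 d.
q = Δh / Σ(b_i/K_i) = 10.1 / 0.2945 = 34.30 m/day.
In each layer the seepage velocity is v_i = q/n_i, so the layer transit time is t_i = b_i·n_i / q:
  layer 1 (medium sand): t_1 = 5.60 × 0.20 / 34.30 = 0.03265 d
  layer 2 (clean gravel): t_2 = 13.1 × 0.25 / 34.30 = 0.09548 d
Total t = Σ t_i = 0.1281 days.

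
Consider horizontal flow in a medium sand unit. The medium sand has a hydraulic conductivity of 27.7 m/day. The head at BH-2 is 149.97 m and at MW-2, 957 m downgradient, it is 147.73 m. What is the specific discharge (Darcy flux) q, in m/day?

0.0648

Hydraulic gradient i = (149.97 − 147.73) / 957 = 2.24 / 957 = 0.002341.
Specific discharge q = K · i = 27.70 × 0.002341 = 0.06484 m/day.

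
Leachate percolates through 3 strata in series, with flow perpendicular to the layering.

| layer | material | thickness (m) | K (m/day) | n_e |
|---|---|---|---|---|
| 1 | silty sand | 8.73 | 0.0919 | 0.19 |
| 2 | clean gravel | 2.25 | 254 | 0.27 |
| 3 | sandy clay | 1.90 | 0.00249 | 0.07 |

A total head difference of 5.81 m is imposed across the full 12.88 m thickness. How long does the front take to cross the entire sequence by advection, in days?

354

With flow normal to the layers, continuity requires the same specific discharge q through every layer.
Σ(b_i/K_i) = 8.73/0.0919 + 2.25/254 + 1.90/0.00249 = 858.1 d.
q = Δh / Σ(b_i/K_i) = 5.81 / 858.1 = 0.006771 m/day.
In each layer the seepage velocity is v_i = q/n_i, so the layer transit time is t_i = b_i·n_i / q:
  layer 1 (silty sand): t_1 = 8.73 × 0.19 / 0.006771 = 245.0 d
  layer 2 (clean gravel): t_2 = 2.25 × 0.27 / 0.006771 = 89.72 d
  layer 3 (sandy clay): t_3 = 1.90 × 0.07 / 0.006771 = 19.64 d
Total t = Σ t_i = 354.3 days.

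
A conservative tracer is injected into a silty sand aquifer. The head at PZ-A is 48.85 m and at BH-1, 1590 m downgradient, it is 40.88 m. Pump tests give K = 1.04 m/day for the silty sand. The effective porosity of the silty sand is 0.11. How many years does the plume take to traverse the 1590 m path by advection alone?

91.9

Hydraulic gradient i = (48.85 − 40.88) / 1590 = 7.97 / 1590 = 0.005013.
Darcy flux q = K · i = 1.040 × 0.005013 = 0.005213 m/day.
Seepage velocity v = q / n_e = 0.005213 / 0.11 = 0.04739 m/day.
Travel time t = L / v = 1590 / 0.04739 = 33550 days = 91.86 years.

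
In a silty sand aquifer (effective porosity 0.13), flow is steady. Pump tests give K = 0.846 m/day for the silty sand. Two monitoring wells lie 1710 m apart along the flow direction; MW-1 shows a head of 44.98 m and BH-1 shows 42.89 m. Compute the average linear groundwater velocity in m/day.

0.00795

Hydraulic gradient i = (44.98 − 42.89) / 1710 = 2.09 / 1710 = 0.001222.
Darcy flux q = K · i = 0.8460 × 0.001222 = 0.001034 m/day.
Seepage velocity v = q / n_e = 0.001034 / 0.13 = 0.007954 m/day.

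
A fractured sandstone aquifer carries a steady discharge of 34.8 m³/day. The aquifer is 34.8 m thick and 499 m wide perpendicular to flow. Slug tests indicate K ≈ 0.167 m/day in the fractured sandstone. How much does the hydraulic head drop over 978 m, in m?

11.7

Cross-sectional area A = 499 × 34.8 = 17365 m².
From Q = K·A·i, i = Q / (K·A) = 34.8 / (0.1670 × 17365) = 0.01200.
Head loss Δh = i · L = 0.01200 × 978 = 11.74 m.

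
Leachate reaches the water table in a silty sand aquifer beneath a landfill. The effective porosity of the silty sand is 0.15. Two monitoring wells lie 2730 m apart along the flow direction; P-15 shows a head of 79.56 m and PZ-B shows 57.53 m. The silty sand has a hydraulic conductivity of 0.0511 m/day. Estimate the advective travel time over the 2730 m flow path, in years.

2720

Hydraulic gradient i = (79.56 − 57.53) / 2730 = 22.03 / 2730 = 0.008070.
Darcy flux q = K · i = 0.05110 × 0.008070 = 0.0004124 m/day.
Seepage velocity v = q / n_e = 0.0004124 / 0.15 = 0.002749 m/day.
Travel time t = L / v = 2730 / 0.002749 = 9.931e+05 days = 2719 years.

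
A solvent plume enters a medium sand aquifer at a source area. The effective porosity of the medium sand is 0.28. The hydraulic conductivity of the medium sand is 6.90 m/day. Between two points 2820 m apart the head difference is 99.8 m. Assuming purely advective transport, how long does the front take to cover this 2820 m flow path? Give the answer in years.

8.85

Hydraulic gradient i = Δh / L = 99.8 / 2820 = 0.03539.
Darcy flux q = K · i = 6.900 × 0.03539 = 0.2442 m/day.
Seepage velocity v = q / n_e = 0.2442 / 0.28 = 0.8721 m/day.
Travel time t = L / v = 2820 / 0.8721 = 3234 days = 8.853 years.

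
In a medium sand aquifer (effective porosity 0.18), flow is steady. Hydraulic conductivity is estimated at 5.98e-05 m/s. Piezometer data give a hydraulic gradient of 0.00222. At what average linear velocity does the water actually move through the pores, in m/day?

Convert K: 5.98e-05 m/s × 86400 = 5.167 m/day.
Hydraulic gradient i = 0.00222.
Darcy flux q = K · i = 5.167 × 0.002220 = 0.01147 m/day.
Seepage velocity v = q / n_e = 0.01147 / 0.18 = 0.06372 m/day.

0.0637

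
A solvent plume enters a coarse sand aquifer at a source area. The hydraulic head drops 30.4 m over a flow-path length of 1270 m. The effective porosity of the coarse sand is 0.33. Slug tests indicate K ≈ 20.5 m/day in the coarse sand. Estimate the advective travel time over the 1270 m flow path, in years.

Hydraulic gradient i = Δh / L = 30.4 / 1270 = 0.02394.
Darcy flux q = K · i = 20.50 × 0.02394 = 0.4907 m/day.
Seepage velocity v = q / n_e = 0.4907 / 0.33 = 1.487 m/day.
Travel time t = L / v = 1270 / 1.487 = 854.1 days = 2.338 years.

2.34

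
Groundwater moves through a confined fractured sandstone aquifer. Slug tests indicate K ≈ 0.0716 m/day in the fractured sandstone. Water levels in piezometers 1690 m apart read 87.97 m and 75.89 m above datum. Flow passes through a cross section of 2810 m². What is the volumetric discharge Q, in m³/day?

1.44

Hydraulic gradient i = (87.97 − 75.89) / 1690 = 12.08 / 1690 = 0.007148.
Darcy's law: Q = K · A · i = 0.07160 × 2810 × 0.007148 = 1.438 m³/day.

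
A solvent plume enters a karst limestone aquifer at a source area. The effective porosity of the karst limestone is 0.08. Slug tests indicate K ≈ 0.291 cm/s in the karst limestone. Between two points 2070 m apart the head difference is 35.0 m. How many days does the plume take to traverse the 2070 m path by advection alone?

39.0

Convert K: 0.291 cm/s × 864 = 251.4 m/day.
Hydraulic gradient i = Δh / L = 35.0 / 2070 = 0.01691.
Darcy flux q = K · i = 251.4 × 0.01691 = 4.251 m/day.
Seepage velocity v = q / n_e = 4.251 / 0.08 = 53.14 m/day.
Travel time t = L / v = 2070 / 53.14 = 38.95 days.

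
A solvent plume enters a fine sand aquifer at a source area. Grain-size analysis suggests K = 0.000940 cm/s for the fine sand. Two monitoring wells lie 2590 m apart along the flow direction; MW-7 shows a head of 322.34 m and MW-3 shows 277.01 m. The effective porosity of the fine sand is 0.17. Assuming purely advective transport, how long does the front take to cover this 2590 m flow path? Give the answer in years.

84.8

Convert K: 0.000940 cm/s × 864 = 0.8122 m/day.
Hydraulic gradient i = (322.34 − 277.01) / 2590 = 45.33 / 2590 = 0.01750.
Darcy flux q = K · i = 0.8122 × 0.01750 = 0.01421 m/day.
Seepage velocity v = q / n_e = 0.01421 / 0.17 = 0.08361 m/day.
Travel time t = L / v = 2590 / 0.08361 = 30976 days = 84.81 years.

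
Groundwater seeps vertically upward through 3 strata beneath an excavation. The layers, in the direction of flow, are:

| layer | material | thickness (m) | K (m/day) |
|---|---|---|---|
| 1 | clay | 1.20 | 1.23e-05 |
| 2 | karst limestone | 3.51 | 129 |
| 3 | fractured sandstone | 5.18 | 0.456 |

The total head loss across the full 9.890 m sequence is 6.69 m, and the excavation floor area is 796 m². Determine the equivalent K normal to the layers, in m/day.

0.000101

Flow is perpendicular to layering, so the layers act in series and the equivalent K is the thickness-weighted harmonic mean.
Total thickness L = 1.20 + 3.51 + 5.18 = 9.890 m.
Σ(b_i/K_i) = 1.20/1.23e-05 + 3.51/129 + 5.18/0.456 = 97572 d.
K_eq = L / Σ(b_i/K_i) = 9.890 / 97572 = 0.0001014 m/day.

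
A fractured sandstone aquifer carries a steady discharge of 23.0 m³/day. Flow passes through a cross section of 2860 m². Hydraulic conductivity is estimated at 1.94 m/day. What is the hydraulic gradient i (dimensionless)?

From Q = K·A·i, i = Q / (K·A) = 23.0 / (1.940 × 2860) = 0.004145.

0.00415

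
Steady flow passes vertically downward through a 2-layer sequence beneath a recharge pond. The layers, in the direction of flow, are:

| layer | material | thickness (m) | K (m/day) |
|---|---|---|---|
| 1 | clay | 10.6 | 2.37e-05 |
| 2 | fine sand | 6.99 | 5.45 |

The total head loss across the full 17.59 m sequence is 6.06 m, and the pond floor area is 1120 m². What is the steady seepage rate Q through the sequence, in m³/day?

Flow is perpendicular to layering, so the layers act in series and the equivalent K is the thickness-weighted harmonic mean.
Total thickness L = 10.6 + 6.99 = 17.59 m.
Σ(b_i/K_i) = 10.6/2.37e-05 + 6.99/5.45 = 4.473e+05 d.
K_eq = L / Σ(b_i/K_i) = 17.59 / 4.473e+05 = 3.933e-05 m/day.
Q = K_eq · A · (Δh/L) = 3.933e-05 × 1120 × (6.06/17.59) = 0.01518 m³/day.

0.0152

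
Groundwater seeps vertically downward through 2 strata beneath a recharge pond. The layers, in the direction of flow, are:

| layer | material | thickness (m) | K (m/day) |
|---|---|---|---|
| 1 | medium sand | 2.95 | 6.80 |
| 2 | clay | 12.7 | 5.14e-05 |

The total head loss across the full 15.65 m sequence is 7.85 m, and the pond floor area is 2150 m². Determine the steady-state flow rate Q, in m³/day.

0.0683

Flow is perpendicular to layering, so the layers act in series and the equivalent K is the thickness-weighted harmonic mean.
Total thickness L = 2.95 + 12.7 = 15.65 m.
Σ(b_i/K_i) = 2.95/6.80 + 12.7/5.14e-05 = 2.471e+05 d.
K_eq = L / Σ(b_i/K_i) = 15.65 / 2.471e+05 = 6.334e-05 m/day.
Q = K_eq · A · (Δh/L) = 6.334e-05 × 2150 × (7.85/15.65) = 0.06831 m³/day.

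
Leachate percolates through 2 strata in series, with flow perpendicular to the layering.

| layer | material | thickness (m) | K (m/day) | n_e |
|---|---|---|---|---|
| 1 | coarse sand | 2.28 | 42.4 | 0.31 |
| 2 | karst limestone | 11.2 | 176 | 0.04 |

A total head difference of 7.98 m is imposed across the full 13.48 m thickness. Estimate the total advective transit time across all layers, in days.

With flow normal to the layers, continuity requires the same specific discharge q through every layer.
Σ(b_i/K_i) = 2.28/42.4 + 11.2/176 = 0.1174 d.
q = Δh / Σ(b_i/K_i) = 7.98 / 0.1174 = 67.97 m/day.
In each layer the seepage velocity is v_i = q/n_i, so the layer transit time is t_i = b_i·n_i / q:
  layer 1 (coarse sand): t_1 = 2.28 × 0.31 / 67.97 = 0.01040 d
  layer 2 (karst limestone): t_2 = 11.2 × 0.04 / 67.97 = 0.006591 d
Total t = Σ t_i = 0.01699 days.

0.0170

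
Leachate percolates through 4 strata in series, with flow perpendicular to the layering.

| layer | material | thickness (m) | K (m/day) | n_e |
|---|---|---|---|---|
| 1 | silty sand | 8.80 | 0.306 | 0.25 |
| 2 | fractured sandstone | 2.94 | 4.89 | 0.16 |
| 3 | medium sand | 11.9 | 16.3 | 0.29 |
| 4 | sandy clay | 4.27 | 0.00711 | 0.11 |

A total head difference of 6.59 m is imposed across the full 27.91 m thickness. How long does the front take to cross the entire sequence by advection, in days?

With flow normal to the layers, continuity requires the same specific discharge q through every layer.
Σ(b_i/K_i) = 8.80/0.306 + 2.94/4.89 + 11.9/16.3 + 4.27/0.00711 = 630.7 d.
q = Δh / Σ(b_i/K_i) = 6.59 / 630.7 = 0.01045 m/day.
In each layer the seepage velocity is v_i = q/n_i, so the layer transit time is t_i = b_i·n_i / q:
  layer 1 (silty sand): t_1 = 8.80 × 0.25 / 0.01045 = 210.5 d
  layer 2 (fractured sandstone): t_2 = 2.94 × 0.16 / 0.01045 = 45.02 d
  layer 3 (medium sand): t_3 = 11.9 × 0.29 / 0.01045 = 330.3 d
  layer 4 (sandy clay): t_4 = 4.27 × 0.11 / 0.01045 = 44.95 d
Total t = Σ t_i = 630.8 days.

631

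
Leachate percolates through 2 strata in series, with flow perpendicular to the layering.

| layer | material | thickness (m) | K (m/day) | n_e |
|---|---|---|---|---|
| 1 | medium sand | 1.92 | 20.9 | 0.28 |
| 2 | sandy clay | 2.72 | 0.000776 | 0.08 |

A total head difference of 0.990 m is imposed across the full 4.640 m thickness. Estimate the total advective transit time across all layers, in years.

With flow normal to the layers, continuity requires the same specific discharge q through every layer.
Σ(b_i/K_i) = 1.92/20.9 + 2.72/0.000776 = 3505 d.
q = Δh / Σ(b_i/K_i) = 0.990 / 3505 = 0.0002824 m/day.
In each layer the seepage velocity is v_i = q/n_i, so the layer transit time is t_i = b_i·n_i / q:
  layer 1 (medium sand): t_1 = 1.92 × 0.28 / 0.0002824 = 1903 d
  layer 2 (sandy clay): t_2 = 2.72 × 0.08 / 0.0002824 = 770.4 d
Total t = Σ t_i = 2674 days = 7.321 years.

7.32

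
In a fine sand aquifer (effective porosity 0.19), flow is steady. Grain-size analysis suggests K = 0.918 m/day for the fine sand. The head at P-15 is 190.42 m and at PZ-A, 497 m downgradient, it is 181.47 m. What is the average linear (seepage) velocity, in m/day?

Hydraulic gradient i = (190.42 − 181.47) / 497 = 8.95 / 497 = 0.01801.
Darcy flux q = K · i = 0.9180 × 0.01801 = 0.01653 m/day.
Seepage velocity v = q / n_e = 0.01653 / 0.19 = 0.08701 m/day.

0.0870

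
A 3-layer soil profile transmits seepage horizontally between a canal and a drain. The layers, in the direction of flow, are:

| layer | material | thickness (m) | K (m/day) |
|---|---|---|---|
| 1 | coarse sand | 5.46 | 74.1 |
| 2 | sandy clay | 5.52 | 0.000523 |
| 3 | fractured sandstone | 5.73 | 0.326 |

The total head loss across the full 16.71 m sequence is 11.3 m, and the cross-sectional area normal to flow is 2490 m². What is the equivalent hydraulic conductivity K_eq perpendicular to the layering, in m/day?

0.00158

Flow is perpendicular to layering, so the layers act in series and the equivalent K is the thickness-weighted harmonic mean.
Total thickness L = 5.46 + 5.52 + 5.73 = 16.71 m.
Σ(b_i/K_i) = 5.46/74.1 + 5.52/0.000523 + 5.73/0.326 = 10572 d.
K_eq = L / Σ(b_i/K_i) = 16.71 / 10572 = 0.001581 m/day.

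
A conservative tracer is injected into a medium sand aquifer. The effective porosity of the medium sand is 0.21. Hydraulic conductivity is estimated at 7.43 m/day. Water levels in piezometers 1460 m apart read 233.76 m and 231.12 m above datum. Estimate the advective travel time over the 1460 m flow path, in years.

62.5

Hydraulic gradient i = (233.76 − 231.12) / 1460 = 2.64 / 1460 = 0.001808.
Darcy flux q = K · i = 7.430 × 0.001808 = 0.01344 m/day.
Seepage velocity v = q / n_e = 0.01344 / 0.21 = 0.06398 m/day.
Travel time t = L / v = 1460 / 0.06398 = 22821 days = 62.48 years.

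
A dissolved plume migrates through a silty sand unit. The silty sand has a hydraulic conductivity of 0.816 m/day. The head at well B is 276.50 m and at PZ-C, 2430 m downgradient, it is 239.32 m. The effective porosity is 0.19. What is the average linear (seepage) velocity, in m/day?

0.0657

Hydraulic gradient i = (276.50 − 239.32) / 2430 = 37.18 / 2430 = 0.01530.
Darcy flux q = K · i = 0.8160 × 0.01530 = 0.01249 m/day.
Seepage velocity v = q / n_e = 0.01249 / 0.19 = 0.06571 m/day.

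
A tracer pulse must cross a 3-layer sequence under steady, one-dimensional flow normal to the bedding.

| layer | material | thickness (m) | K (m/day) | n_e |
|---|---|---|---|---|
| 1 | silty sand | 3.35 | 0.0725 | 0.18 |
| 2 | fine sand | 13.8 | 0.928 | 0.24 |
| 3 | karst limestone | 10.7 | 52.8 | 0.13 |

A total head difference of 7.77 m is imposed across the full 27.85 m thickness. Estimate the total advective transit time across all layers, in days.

41.8

With flow normal to the layers, continuity requires the same specific discharge q through every layer.
Σ(b_i/K_i) = 3.35/0.0725 + 13.8/0.928 + 10.7/52.8 = 61.28 d.
q = Δh / Σ(b_i/K_i) = 7.77 / 61.28 = 0.1268 m/day.
In each layer the seepage velocity is v_i = q/n_i, so the layer transit time is t_i = b_i·n_i / q:
  layer 1 (silty sand): t_1 = 3.35 × 0.18 / 0.1268 = 4.756 d
  layer 2 (fine sand): t_2 = 13.8 × 0.24 / 0.1268 = 26.12 d
  layer 3 (karst limestone): t_3 = 10.7 × 0.13 / 0.1268 = 10.97 d
Total t = Σ t_i = 41.85 days.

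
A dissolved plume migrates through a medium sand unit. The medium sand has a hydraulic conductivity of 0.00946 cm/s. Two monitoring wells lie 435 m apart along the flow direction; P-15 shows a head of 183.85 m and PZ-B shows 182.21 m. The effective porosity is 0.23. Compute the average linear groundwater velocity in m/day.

0.134

Convert K: 0.00946 cm/s × 864 = 8.173 m/day.
Hydraulic gradient i = (183.85 − 182.21) / 435 = 1.64 / 435 = 0.003770.
Darcy flux q = K · i = 8.173 × 0.003770 = 0.03081 m/day.
Seepage velocity v = q / n_e = 0.03081 / 0.23 = 0.1340 m/day.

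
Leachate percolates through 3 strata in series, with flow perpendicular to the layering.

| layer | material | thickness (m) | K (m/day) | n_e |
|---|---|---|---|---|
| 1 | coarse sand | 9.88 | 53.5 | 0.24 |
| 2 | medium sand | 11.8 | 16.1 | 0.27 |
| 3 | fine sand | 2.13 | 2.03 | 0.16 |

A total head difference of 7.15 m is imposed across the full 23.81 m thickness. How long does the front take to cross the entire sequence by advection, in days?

1.62

With flow normal to the layers, continuity requires the same specific discharge q through every layer.
Σ(b_i/K_i) = 9.88/53.5 + 11.8/16.1 + 2.13/2.03 = 1.967 d.
q = Δh / Σ(b_i/K_i) = 7.15 / 1.967 = 3.635 m/day.
In each layer the seepage velocity is v_i = q/n_i, so the layer transit time is t_i = b_i·n_i / q:
  layer 1 (coarse sand): t_1 = 9.88 × 0.24 / 3.635 = 0.6523 d
  layer 2 (medium sand): t_2 = 11.8 × 0.27 / 3.635 = 0.8764 d
  layer 3 (fine sand): t_3 = 2.13 × 0.16 / 3.635 = 0.09375 d
Total t = Σ t_i = 1.622 days.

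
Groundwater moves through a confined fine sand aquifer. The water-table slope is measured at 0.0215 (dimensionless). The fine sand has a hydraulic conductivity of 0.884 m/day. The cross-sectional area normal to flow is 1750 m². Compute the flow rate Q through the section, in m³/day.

Hydraulic gradient i = 0.0215.
Darcy's law: Q = K · A · i = 0.8840 × 1750 × 0.02150 = 33.26 m³/day.

33.3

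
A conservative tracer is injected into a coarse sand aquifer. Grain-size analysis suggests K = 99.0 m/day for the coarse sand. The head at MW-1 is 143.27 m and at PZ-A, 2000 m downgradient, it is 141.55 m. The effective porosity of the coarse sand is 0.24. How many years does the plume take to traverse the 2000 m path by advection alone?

Hydraulic gradient i = (143.27 − 141.55) / 2000 = 1.72 / 2000 = 0.0008600.
Darcy flux q = K · i = 99.00 × 0.0008600 = 0.08514 m/day.
Seepage velocity v = q / n_e = 0.08514 / 0.24 = 0.3548 m/day.
Travel time t = L / v = 2000 / 0.3548 = 5638 days = 15.44 years.

15.4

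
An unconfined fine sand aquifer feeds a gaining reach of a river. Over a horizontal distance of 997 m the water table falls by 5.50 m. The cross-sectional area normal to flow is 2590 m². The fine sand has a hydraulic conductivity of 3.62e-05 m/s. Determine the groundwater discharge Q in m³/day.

44.7

Convert K: 3.62e-05 m/s × 86400 = 3.128 m/day.
Hydraulic gradient i = Δh / L = 5.50 / 997 = 0.005517.
Darcy's law: Q = K · A · i = 3.128 × 2590 × 0.005517 = 44.69 m³/day.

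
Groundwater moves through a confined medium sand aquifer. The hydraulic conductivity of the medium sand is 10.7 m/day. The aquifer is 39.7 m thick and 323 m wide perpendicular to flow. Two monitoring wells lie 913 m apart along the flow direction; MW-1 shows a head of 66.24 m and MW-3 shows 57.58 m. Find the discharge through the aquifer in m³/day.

1300

Cross-sectional area A = 323 × 39.7 = 12823 m².
Hydraulic gradient i = (66.24 − 57.58) / 913 = 8.66 / 913 = 0.009485.
Darcy's law: Q = K · A · i = 10.70 × 12823 × 0.009485 = 1301 m³/day.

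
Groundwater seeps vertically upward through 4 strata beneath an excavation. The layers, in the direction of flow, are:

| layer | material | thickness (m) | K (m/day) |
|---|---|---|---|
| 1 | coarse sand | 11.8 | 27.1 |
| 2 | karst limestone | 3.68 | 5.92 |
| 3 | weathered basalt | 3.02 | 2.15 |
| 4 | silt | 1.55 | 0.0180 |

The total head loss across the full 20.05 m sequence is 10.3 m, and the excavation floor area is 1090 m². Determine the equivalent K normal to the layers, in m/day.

Flow is perpendicular to layering, so the layers act in series and the equivalent K is the thickness-weighted harmonic mean.
Total thickness L = 11.8 + 3.68 + 3.02 + 1.55 = 20.05 m.
Σ(b_i/K_i) = 11.8/27.1 + 3.68/5.92 + 3.02/2.15 + 1.55/0.0180 = 88.57 d.
K_eq = L / Σ(b_i/K_i) = 20.05 / 88.57 = 0.2264 m/day.

0.226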